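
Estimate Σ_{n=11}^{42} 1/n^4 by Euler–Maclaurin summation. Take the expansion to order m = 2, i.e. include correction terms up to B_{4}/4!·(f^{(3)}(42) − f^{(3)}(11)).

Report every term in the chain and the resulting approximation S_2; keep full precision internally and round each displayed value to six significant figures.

The integral term ∫_11^42 1/x^4 dx = 0.000245939.
½[f(11) + f(42)] = ½[6.83013e-05 + 3.21368e-07] = 3.43114e-05.
So far: 0.000280250.
Order-1 term: 1/12 · (-3.06065e-08 − (-2.48369e-05)) = 2.06719e-06.
Running total after k=1: 0.000282318.
Order-2 term: −1/720 · (-5.20519e-10 − (-6.15790e-06)) = -8.55191e-09.

S_2 ≈ 0.000282309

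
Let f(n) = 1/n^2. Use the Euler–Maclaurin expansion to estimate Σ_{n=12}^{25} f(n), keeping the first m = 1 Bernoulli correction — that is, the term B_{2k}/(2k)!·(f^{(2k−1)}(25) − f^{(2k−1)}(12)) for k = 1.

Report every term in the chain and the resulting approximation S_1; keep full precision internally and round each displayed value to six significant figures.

S_1 ≈ 0.0476913

∫_12^25 1/x^2 dx evaluates to 0.0433333.
Endpoint term: (f(12) + f(25))/2 = (0.00694444 + 0.00160000)/2 = 0.00427222.
So far: 0.0476056.
Correction k=1: B_{2}/2! · (f^{(1)}(25) − f^{(1)}(12)) = 1/12 · (-0.000128000 − (-0.00115741)) = 8.57840e-05.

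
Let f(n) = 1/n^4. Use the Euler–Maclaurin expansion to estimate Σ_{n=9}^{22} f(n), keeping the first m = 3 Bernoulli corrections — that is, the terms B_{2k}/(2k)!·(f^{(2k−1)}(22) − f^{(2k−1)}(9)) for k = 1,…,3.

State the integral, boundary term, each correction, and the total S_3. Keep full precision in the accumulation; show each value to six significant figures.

S_3 ≈ 0.000509831

∫_9^22 1/x^4 dx evaluates to 0.000425943.
Endpoint term: (f(9) + f(22))/2 = (0.000152416 + 4.26883e-06)/2 = 7.83423e-05.
Running total after boundary: 0.000504285.
Order-1 term: 1/12 · (-7.76152e-07 − (-6.77404e-05)) = 5.58035e-06.
Running total after k=1: 0.000509865.
Order-2 term: −1/720 · (-4.81086e-08 − (-2.50890e-05)) = -3.47790e-08.
Running total after k=2: 0.000509830.
Order-3 term: 1/30240 · (-5.56628e-09 − (-1.73455e-05)) = 5.73410e-10.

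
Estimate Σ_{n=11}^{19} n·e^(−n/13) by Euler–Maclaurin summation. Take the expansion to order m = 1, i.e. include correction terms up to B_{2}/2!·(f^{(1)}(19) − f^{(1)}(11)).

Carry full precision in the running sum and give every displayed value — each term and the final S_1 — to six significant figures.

S_1 ≈ 41.9538

The integral term ∫_11^19 x·e^(−x/13) dx = 37.4056.
Endpoint term: (f(11) + f(19))/2 = (4.71968 + 4.40571)/2 = 4.56269.
Running total after boundary: 41.9683.
Correction k=1: B_{2}/2! · (f^{(1)}(19) − f^{(1)}(11)) = 1/12 · (-0.107021 − 0.0660095) = -0.0144192.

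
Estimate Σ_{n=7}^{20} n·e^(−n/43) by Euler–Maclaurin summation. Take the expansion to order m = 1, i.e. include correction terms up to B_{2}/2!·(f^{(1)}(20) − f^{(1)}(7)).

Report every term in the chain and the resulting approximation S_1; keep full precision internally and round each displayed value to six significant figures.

S_1 ≈ 134.807

∫_7^20 x·e^(−x/43) dx evaluates to 125.583.
Endpoint term: (f(7) + f(20))/2 = (5.94838 + 12.5612)/2 = 9.25481.
Integral + boundary = 134.838.
k=1: B_{2}/(2)! × [f^{(1)}(20) − f^{(1)}(7)] = 1/12 × (0.335940 − 0.711435) = -0.0312912.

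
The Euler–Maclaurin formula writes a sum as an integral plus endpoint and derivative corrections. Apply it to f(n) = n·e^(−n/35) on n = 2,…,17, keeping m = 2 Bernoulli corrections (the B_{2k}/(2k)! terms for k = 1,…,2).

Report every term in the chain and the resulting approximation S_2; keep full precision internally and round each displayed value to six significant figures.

S_2 ≈ 109.432

∫_2^17 x·e^(−x/35) dx evaluates to 103.306.
Boundary: ½(f(2) + f(17)) = ½(1.88892 + 10.4594) = 6.17415.
So far: 109.480.
Order-1 term: 1/12 · (0.316418 − 0.890490) = -0.0478393.
After k=1: 109.432.
Order-2 term: −1/720 · (0.00126280 − 0.00226890) = 1.39736e-06.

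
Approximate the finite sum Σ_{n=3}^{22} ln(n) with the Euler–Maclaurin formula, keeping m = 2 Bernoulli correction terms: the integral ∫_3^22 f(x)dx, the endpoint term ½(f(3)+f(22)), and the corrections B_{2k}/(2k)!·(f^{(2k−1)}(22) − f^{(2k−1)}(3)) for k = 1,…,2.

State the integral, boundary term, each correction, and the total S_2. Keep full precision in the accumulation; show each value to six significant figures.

S_2 ≈ 47.7780

∫_3^22 ln(x) dx evaluates to 45.7071.
Endpoint term: (f(3) + f(22))/2 = (1.09861 + 3.09104)/2 = 2.09483.
Integral + boundary = 47.8019.
k=1: B_{2}/(2)! × [f^{(1)}(22) − f^{(1)}(3)] = 1/12 × (0.0454545 − 0.333333) = -0.0239899.
Running total after k=1: 47.7779.
k=2: B_{4}/(4)! × [f^{(3)}(22) − f^{(3)}(3)] = −1/720 × (0.000187829 − 0.0740741) = 0.000102620.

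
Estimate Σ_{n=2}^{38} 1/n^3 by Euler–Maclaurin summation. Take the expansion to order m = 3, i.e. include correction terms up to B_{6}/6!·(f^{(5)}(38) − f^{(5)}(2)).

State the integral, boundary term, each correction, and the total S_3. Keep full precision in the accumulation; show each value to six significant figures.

S_3 ≈ 0.201811

The integral term ∫_2^38 1/x^3 dx = 0.124654.
½[f(2) + f(38)] = ½[0.125000 + 1.82242e-05] = 0.0625091.
So far: 0.187163.
Correction k=1: B_{2}/2! · (f^{(1)}(38) − f^{(1)}(2)) = 1/12 · (-1.43876e-06 − (-0.187500)) = 0.0156249.
Partial sum through k=1: 0.202788.
Correction k=2: B_{4}/4! · (f^{(3)}(38) − f^{(3)}(2)) = −1/720 · (-1.99274e-08 − (-0.937500)) = -0.00130208.
Partial sum through k=2: 0.201486.
Correction k=3: B_{6}/6! · (f^{(5)}(38) − f^{(5)}(2)) = 1/30240 · (-5.79605e-10 − (-9.84375)) = 0.000325521.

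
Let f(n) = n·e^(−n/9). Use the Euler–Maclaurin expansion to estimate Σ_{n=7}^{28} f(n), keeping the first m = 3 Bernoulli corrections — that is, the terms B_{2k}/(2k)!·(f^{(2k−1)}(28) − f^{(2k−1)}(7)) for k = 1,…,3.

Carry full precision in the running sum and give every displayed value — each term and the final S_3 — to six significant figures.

Integral: ∫_7^28 x·e^(−x/9) dx = 51.3217.
½[f(7) + f(28)] = ½[3.21598 + 1.24744] = 2.23171.
So far: 53.5534.
Order-1 term: 1/12 · (-0.0940530 − 0.102095) = -0.0163456.
Running total after k=1: 53.5371.
Order-2 term: −1/720 · (-6.11131e-05 − 0.0126043) = 1.75908e-05.
Running total after k=2: 53.5371.
Order-3 term: 1/30240 · (1.28262e-05 − 0.000295656) = -9.35283e-09.

S_3 ≈ 53.5371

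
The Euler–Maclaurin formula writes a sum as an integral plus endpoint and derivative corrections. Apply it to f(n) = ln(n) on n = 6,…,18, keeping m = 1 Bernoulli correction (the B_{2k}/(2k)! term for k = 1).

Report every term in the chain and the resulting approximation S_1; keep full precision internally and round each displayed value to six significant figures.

S_1 ≈ 31.6079

Integral: ∫_6^18 ln(x) dx = 29.2761.
Endpoint term: (f(6) + f(18))/2 = (1.79176 + 2.89037)/2 = 2.34107.
Integral + boundary = 31.6172.
Correction k=1: B_{2}/2! · (f^{(1)}(18) − f^{(1)}(6)) = 1/12 · (0.0555556 − 0.166667) = -0.00925926.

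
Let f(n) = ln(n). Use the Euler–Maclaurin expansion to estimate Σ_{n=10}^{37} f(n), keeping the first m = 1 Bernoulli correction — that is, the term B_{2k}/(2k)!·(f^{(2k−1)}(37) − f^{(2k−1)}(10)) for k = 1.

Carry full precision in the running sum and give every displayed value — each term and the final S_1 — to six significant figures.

The integral term ∫_10^37 ln(x) dx = 83.5781.
Boundary: ½(f(10) + f(37)) = ½(2.30259 + 3.61092) = 2.95675.
So far: 86.5349.
Order-1 term: 1/12 · (0.0270270 − 0.100000) = -0.00608108.

S_1 ≈ 86.5288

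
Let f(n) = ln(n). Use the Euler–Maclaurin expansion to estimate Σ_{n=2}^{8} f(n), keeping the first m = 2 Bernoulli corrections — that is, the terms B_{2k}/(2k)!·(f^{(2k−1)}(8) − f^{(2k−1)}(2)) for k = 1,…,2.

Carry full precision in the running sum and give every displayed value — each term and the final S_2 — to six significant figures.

S_2 ≈ 10.6046

Integral: ∫_2^8 ln(x) dx = 9.24924.
Boundary: ½(f(2) + f(8)) = ½(0.693147 + 2.07944) = 1.38629.
Integral + boundary = 10.6355.
Correction k=1: B_{2}/2! · (f^{(1)}(8) − f^{(1)}(2)) = 1/12 · (0.125000 − 0.500000) = -0.0312500.
Running total after k=1: 10.6043.
Correction k=2: B_{4}/4! · (f^{(3)}(8) − f^{(3)}(2)) = −1/720 · (0.00390625 − 0.250000) = 0.000341797.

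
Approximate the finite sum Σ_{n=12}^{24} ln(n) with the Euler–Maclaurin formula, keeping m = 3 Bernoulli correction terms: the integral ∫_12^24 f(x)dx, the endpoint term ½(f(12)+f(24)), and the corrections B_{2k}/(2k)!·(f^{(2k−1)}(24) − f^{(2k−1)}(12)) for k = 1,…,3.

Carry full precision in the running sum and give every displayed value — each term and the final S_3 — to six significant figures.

S_3 ≈ 37.2824

Integral: ∫_12^24 ln(x) dx = 34.4544.
Boundary: ½(f(12) + f(24)) = ½(2.48491 + 3.17805) = 2.83148.
So far: 37.2859.
k=1: B_{2}/(2)! × [f^{(1)}(24) − f^{(1)}(12)] = 1/12 × (0.0416667 − 0.0833333) = -0.00347222.
Running total after k=1: 37.2824.
k=2: B_{4}/(4)! × [f^{(3)}(24) − f^{(3)}(12)] = −1/720 × (0.000144676 − 0.00115741) = 1.40657e-06.
Running total after k=2: 37.2824.
k=3: B_{6}/(6)! × [f^{(5)}(24) − f^{(5)}(12)] = 1/30240 × (3.01408e-06 − 9.64506e-05) = -3.08983e-09.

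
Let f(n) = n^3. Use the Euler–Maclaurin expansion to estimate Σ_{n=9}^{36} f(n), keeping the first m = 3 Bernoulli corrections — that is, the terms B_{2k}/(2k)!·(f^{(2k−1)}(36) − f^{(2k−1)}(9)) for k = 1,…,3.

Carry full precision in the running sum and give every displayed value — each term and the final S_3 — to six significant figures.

S_3 ≈ 442260

The integral term ∫_9^36 x^3 dx = 418264.
Boundary: ½(f(9) + f(36)) = ½(729.000 + 46656.0) = 23692.5.
Integral + boundary = 441956.
Correction k=1: B_{2}/2! · (f^{(1)}(36) − f^{(1)}(9)) = 1/12 · (3888.00 − 243.000) = 303.750.
Partial sum through k=1: 442260.
Correction k=2: B_{4}/4! · (f^{(3)}(36) − f^{(3)}(9)) = −1/720 · (6.00000 − 6.00000) = 0.00000.
Partial sum through k=2: 442260.
Correction k=3: B_{6}/6! · (f^{(5)}(36) − f^{(5)}(9)) = 1/30240 · (0.00000 − 0.00000) = 0.00000.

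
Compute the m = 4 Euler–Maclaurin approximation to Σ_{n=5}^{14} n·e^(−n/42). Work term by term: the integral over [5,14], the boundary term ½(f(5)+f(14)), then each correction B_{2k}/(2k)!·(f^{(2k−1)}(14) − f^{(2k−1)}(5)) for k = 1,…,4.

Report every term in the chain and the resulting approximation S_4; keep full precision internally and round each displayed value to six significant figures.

Integral: ∫_5^14 x·e^(−x/42) dx = 67.1675.
Boundary: ½(f(5) + f(14)) = ½(4.43883 + 10.0314) = 7.23513.
Running total after boundary: 74.4026.
Correction k=1: B_{2}/2! · (f^{(1)}(14) − f^{(1)}(5)) = 1/12 · (0.477688 − 0.782079) = -0.0253660.
Partial sum through k=1: 74.3773.
Correction k=2: B_{4}/4! · (f^{(3)}(14) − f^{(3)}(5)) = −1/720 · (0.00108319 − 0.00144989) = 5.09307e-07.
Partial sum through k=2: 74.3773.
Correction k=3: B_{6}/6! · (f^{(5)}(14) − f^{(5)}(5)) = 1/30240 · (1.07459e-06 − 1.39253e-06) = -1.05138e-11.
Partial sum through k=3: 74.3773.
Correction k=4: B_{8}/8! · (f^{(7)}(14) − f^{(7)}(5)) = −1/1209600 · (8.70258e-10 − 1.11289e-09) = 2.00586e-16.

S_4 ≈ 74.3773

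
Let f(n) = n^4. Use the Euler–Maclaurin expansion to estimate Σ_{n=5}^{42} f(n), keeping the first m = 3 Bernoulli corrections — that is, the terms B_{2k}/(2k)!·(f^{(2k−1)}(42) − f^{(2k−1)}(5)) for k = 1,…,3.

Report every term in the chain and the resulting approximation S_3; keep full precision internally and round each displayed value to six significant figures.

Integral: ∫_5^42 x^4 dx = 2.61376e+07.
½[f(5) + f(42)] = ½[625.000 + 3.11170e+06] = 1.55616e+06.
So far: 2.76938e+07.
Order-1 term: 1/12 · (296352 − 500.000) = 24654.3.
Partial sum through k=1: 2.77184e+07.
Order-2 term: −1/720 · (1008.00 − 120.000) = -1.23333.
Partial sum through k=2: 2.77184e+07.
Order-3 term: 1/30240 · (0.00000 − 0.00000) = 0.00000.

S_3 ≈ 2.77184e+07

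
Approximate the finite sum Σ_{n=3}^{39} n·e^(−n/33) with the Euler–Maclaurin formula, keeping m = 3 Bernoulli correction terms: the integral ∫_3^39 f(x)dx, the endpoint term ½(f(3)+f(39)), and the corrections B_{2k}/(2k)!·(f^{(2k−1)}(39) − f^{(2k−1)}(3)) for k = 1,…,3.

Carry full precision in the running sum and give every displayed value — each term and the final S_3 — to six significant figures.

∫_3^39 x·e^(−x/33) dx evaluates to 355.996.
½[f(3) + f(39)] = ½[2.73930 + 11.9621] = 7.35070.
Running total after boundary: 363.346.
Correction k=1: B_{2}/2! · (f^{(1)}(39) − f^{(1)}(3)) = 1/12 · (-0.0557674 − 0.830092) = -0.0738216.
Partial sum through k=1: 363.272.
Correction k=2: B_{4}/4! · (f^{(3)}(39) − f^{(3)}(3)) = −1/720 · (0.000512097 − 0.00243920) = 2.67654e-06.
Partial sum through k=2: 363.272.
Correction k=3: B_{6}/6! · (f^{(5)}(39) − f^{(5)}(3)) = 1/30240 · (9.87515e-07 − 3.77976e-06) = -9.23361e-11.

S_3 ≈ 363.272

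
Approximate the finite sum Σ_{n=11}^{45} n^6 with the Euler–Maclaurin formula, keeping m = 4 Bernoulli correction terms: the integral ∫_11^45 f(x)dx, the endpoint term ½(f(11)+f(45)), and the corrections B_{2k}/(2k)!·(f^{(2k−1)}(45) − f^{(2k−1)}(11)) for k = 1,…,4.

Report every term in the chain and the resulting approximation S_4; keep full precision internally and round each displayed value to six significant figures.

S_4 ≈ 5.76235e+10

The integral term ∫_11^45 x^6 dx = 5.33786e+10.
½[f(11) + f(45)] = ½[1.77156e+06 + 8.30377e+09] = 4.15277e+09.
So far: 5.75313e+10.
Order-1 term: 1/12 · (1.10717e+09 − 966306) = 9.21835e+07.
Partial sum through k=1: 5.76235e+10.
Order-2 term: −1/720 · (1.09350e+07 − 159720) = -14965.7.
Partial sum through k=2: 5.76235e+10.
Order-3 term: 1/30240 · (32400.0 − 7920.00) = 0.809524.
Partial sum through k=3: 5.76235e+10.
Order-4 term: −1/1209600 · (0.00000 − 0.00000) = 0.00000.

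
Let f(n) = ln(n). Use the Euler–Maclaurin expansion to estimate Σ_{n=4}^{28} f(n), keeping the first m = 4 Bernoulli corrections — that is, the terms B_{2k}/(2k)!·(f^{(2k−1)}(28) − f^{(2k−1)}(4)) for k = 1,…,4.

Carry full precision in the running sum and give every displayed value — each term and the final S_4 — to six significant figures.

∫_4^28 ln(x) dx evaluates to 63.7565.
½[f(4) + f(28)] = ½[1.38629 + 3.33220] = 2.35925.
So far: 66.1158.
k=1: B_{2}/(2)! × [f^{(1)}(28) − f^{(1)}(4)] = 1/12 × (0.0357143 − 0.250000) = -0.0178571.
After k=1: 66.0979.
k=2: B_{4}/(4)! × [f^{(3)}(28) − f^{(3)}(4)] = −1/720 × (9.11079e-05 − 0.0312500) = 4.32762e-05.
After k=2: 66.0980.
k=3: B_{6}/(6)! × [f^{(5)}(28) − f^{(5)}(4)] = 1/30240 × (1.39451e-06 − 0.0234375) = -7.75003e-07.
After k=3: 66.0980.
k=4: B_{8}/(8)! × [f^{(7)}(28) − f^{(7)}(4)] = −1/1209600 × (5.33613e-08 − 0.0439453) = 3.63304e-08.

S_4 ≈ 66.0980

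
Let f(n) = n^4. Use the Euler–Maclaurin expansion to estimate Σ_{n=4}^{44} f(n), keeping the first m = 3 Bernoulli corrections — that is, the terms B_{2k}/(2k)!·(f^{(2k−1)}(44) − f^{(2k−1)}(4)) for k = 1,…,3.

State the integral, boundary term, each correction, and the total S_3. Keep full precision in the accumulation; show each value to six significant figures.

S_3 ≈ 3.48856e+07

The integral term ∫_4^44 x^4 dx = 3.29830e+07.
½[f(4) + f(44)] = ½[256.000 + 3.74810e+06] = 1.87418e+06.
Integral + boundary = 3.48572e+07.
k=1: B_{2}/(2)! × [f^{(1)}(44) − f^{(1)}(4)] = 1/12 × (340736 − 256.000) = 28373.3.
After k=1: 3.48856e+07.
k=2: B_{4}/(4)! × [f^{(3)}(44) − f^{(3)}(4)] = −1/720 × (1056.00 − 96.0000) = -1.33333.
After k=2: 3.48856e+07.
k=3: B_{6}/(6)! × [f^{(5)}(44) − f^{(5)}(4)] = 1/30240 × (0.00000 − 0.00000) = 0.00000.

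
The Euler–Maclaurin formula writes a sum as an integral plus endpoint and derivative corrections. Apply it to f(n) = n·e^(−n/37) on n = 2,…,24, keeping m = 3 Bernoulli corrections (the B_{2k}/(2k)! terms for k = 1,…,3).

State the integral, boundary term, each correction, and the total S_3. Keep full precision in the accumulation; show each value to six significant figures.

Integral: ∫_2^24 x·e^(−x/37) dx = 187.220.
½[f(2) + f(24)] = ½[1.89476 + 12.5460] = 7.22040.
Integral + boundary = 194.440.
Correction k=1: B_{2}/2! · (f^{(1)}(24) − f^{(1)}(2)) = 1/12 · (0.183670 − 0.896171) = -0.0593751.
Partial sum through k=1: 194.381.
Correction k=2: B_{4}/4! · (f^{(3)}(24) − f^{(3)}(2)) = −1/720 · (0.000897862 − 0.00203867) = 1.58445e-06.
Partial sum through k=2: 194.381.
Correction k=3: B_{6}/6! · (f^{(5)}(24) − f^{(5)}(2)) = 1/30240 · (1.21370e-06 − 2.50016e-06) = -4.25414e-11.

S_3 ≈ 194.381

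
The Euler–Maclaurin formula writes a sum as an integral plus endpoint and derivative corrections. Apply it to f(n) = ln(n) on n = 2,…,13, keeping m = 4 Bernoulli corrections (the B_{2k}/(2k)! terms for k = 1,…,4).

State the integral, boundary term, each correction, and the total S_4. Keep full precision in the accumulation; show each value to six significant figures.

The integral term ∫_2^13 ln(x) dx = 20.9580.
½[f(2) + f(13)] = ½[0.693147 + 2.56495] = 1.62905.
Running total after boundary: 22.5871.
Order-1 term: 1/12 · (0.0769231 − 0.500000) = -0.0352564.
Partial sum through k=1: 22.5518.
Order-2 term: −1/720 · (0.000910332 − 0.250000) = 0.000345958.
Partial sum through k=2: 22.5522.
Order-3 term: 1/30240 · (6.46390e-05 − 0.750000) = -2.47994e-05.
Partial sum through k=3: 22.5522.
Order-4 term: −1/1209600 · (1.14744e-05 − 5.62500) = 4.65029e-06.

S_4 ≈ 22.5522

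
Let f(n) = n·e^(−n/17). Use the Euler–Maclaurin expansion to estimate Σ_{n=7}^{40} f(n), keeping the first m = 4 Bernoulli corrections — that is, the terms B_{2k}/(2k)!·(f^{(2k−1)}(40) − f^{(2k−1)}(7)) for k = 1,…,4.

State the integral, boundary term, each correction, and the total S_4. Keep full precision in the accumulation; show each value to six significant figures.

∫_7^40 x·e^(−x/17) dx evaluates to 178.151.
Boundary: ½(f(7) + f(40)) = ½(4.63736 + 3.80356) = 4.22046.
Running total after boundary: 182.371.
k=1: B_{2}/(2)! × [f^{(1)}(40) − f^{(1)}(7)] = 1/12 × (-0.128650 − 0.389694) = -0.0431953.
After k=1: 182.328.
k=2: B_{4}/(4)! × [f^{(3)}(40) − f^{(3)}(7)] = −1/720 × (0.000212900 − 0.00593306) = 7.94467e-06.
After k=2: 182.328.
k=3: B_{6}/(6)! × [f^{(5)}(40) − f^{(5)}(7)] = 1/30240 × (3.01369e-06 − 3.63934e-05) = -1.10383e-09.
After k=3: 182.328.
k=4: B_{8}/(8)! × [f^{(7)}(40) − f^{(7)}(7)] = −1/1209600 × (1.83069e-08 − 1.80821e-07) = 1.34353e-13.

S_4 ≈ 182.328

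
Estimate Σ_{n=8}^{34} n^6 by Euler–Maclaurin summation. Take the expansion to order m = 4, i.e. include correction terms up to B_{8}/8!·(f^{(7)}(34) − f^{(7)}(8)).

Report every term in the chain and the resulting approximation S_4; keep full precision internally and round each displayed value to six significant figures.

Integral: ∫_8^34 x^6 dx = 7.50304e+09.
Boundary: ½(f(8) + f(34)) = ½(262144 + 1.54480e+09) = 7.72533e+08.
Running total after boundary: 8.27557e+09.
Order-1 term: 1/12 · (2.72613e+08 − 196608) = 2.27013e+07.
After k=1: 8.29827e+09.
Order-2 term: −1/720 · (4.71648e+06 − 61440.0) = -6465.33.
After k=2: 8.29826e+09.
Order-3 term: 1/30240 · (24480.0 − 5760.00) = 0.619048.
After k=3: 8.29826e+09.
Order-4 term: −1/1209600 · (0.00000 − 0.00000) = 0.00000.

S_4 ≈ 8.29826e+09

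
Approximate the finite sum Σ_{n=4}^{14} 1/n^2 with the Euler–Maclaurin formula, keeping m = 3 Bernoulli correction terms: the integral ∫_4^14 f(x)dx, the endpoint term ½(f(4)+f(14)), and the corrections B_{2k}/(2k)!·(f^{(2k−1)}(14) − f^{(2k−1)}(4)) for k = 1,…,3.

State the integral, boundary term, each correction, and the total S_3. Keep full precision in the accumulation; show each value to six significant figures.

The integral term ∫_4^14 1/x^2 dx = 0.178571.
½[f(4) + f(14)] = ½[0.0625000 + 0.00510204] = 0.0338010.
So far: 0.212372.
k=1: B_{2}/(2)! × [f^{(1)}(14) − f^{(1)}(4)] = 1/12 × (-0.000728863 − (-0.0312500)) = 0.00254343.
Running total after k=1: 0.214916.
k=2: B_{4}/(4)! × [f^{(3)}(14) − f^{(3)}(4)] = −1/720 × (-4.46243e-05 − (-0.0234375)) = -3.24901e-05.
Running total after k=2: 0.214883.
k=3: B_{6}/(6)! × [f^{(5)}(14) − f^{(5)}(4)] = 1/30240 × (-6.83024e-06 − (-0.0439453)) = 1.45299e-06.

S_3 ≈ 0.214885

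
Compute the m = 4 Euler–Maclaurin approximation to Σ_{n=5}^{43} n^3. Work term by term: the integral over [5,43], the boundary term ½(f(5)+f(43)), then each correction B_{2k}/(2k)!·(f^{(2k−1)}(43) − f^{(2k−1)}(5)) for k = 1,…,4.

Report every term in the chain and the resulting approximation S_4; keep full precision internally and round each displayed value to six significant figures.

S_4 ≈ 894816

Integral: ∫_5^43 x^3 dx = 854544.
Endpoint term: (f(5) + f(43))/2 = (125.000 + 79507.0)/2 = 39816.0.
So far: 894360.
k=1: B_{2}/(2)! × [f^{(1)}(43) − f^{(1)}(5)] = 1/12 × (5547.00 − 75.0000) = 456.000.
After k=1: 894816.
k=2: B_{4}/(4)! × [f^{(3)}(43) − f^{(3)}(5)] = −1/720 × (6.00000 − 6.00000) = 0.00000.
After k=2: 894816.
k=3: B_{6}/(6)! × [f^{(5)}(43) − f^{(5)}(5)] = 1/30240 × (0.00000 − 0.00000) = 0.00000.
After k=3: 894816.
k=4: B_{8}/(8)! × [f^{(7)}(43) − f^{(7)}(5)] = −1/1209600 × (0.00000 − 0.00000) = 0.00000.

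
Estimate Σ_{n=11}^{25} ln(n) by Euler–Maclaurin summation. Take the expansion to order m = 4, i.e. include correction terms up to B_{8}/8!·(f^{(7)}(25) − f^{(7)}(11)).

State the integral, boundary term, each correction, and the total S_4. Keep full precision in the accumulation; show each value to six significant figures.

Integral: ∫_11^25 ln(x) dx = 40.0950.
Endpoint term: (f(11) + f(25))/2 = (2.39790 + 3.21888)/2 = 2.80839.
Integral + boundary = 42.9034.
Correction k=1: B_{2}/2! · (f^{(1)}(25) − f^{(1)}(11)) = 1/12 · (0.0400000 − 0.0909091) = -0.00424242.
Running total after k=1: 42.8992.
Correction k=2: B_{4}/4! · (f^{(3)}(25) − f^{(3)}(11)) = −1/720 · (0.000128000 − 0.00150263) = 1.90921e-06.
Running total after k=2: 42.8992.
Correction k=3: B_{6}/6! · (f^{(5)}(25) − f^{(5)}(11)) = 1/30240 · (2.45760e-06 − 0.000149021) = -4.84668e-09.
Running total after k=3: 42.8992.
Correction k=4: B_{8}/8! · (f^{(7)}(25) − f^{(7)}(11)) = −1/1209600 · (1.17965e-07 − 3.69474e-05) = 3.04476e-11.

S_4 ≈ 42.8992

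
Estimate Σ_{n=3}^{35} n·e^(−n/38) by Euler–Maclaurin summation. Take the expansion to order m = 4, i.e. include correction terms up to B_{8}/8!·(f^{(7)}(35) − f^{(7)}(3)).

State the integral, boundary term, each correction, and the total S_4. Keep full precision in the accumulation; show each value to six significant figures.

The integral term ∫_3^35 x·e^(−x/38) dx = 335.401.
Boundary: ½(f(3) + f(35)) = ½(2.77227 + 13.9335) = 8.35288.
So far: 343.754.
Correction k=1: B_{2}/2! · (f^{(1)}(35) − f^{(1)}(3)) = 1/12 · (0.0314289 − 0.851134) = -0.0683088.
After k=1: 343.686.
Correction k=2: B_{4}/4! · (f^{(3)}(35) − f^{(3)}(3)) = −1/720 · (0.000573150 − 0.00186933) = 1.80025e-06.
After k=2: 343.686.
Correction k=3: B_{6}/6! · (f^{(5)}(35) − f^{(5)}(3)) = 1/30240 · (7.78764e-07 − 2.18091e-06) = -4.63672e-11.
After k=3: 343.686.
Correction k=4: B_{8}/8! · (f^{(7)}(35) − f^{(7)}(3)) = −1/1209600 · (8.03746e-10 − 2.12415e-09) = 1.09160e-15.

S_4 ≈ 343.686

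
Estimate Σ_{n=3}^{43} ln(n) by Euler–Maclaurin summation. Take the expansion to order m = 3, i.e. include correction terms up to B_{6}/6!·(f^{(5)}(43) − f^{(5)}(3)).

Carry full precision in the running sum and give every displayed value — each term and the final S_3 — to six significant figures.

∫_3^43 ln(x) dx evaluates to 118.436.
½[f(3) + f(43)] = ½[1.09861 + 3.76120] = 2.42991.
So far: 120.866.
k=1: B_{2}/(2)! × [f^{(1)}(43) − f^{(1)}(3)] = 1/12 × (0.0232558 − 0.333333) = -0.0258398.
Running total after k=1: 120.840.
k=2: B_{4}/(4)! × [f^{(3)}(43) − f^{(3)}(3)] = −1/720 × (2.51550e-05 − 0.0740741) = 0.000102846.
Running total after k=2: 120.840.
k=3: B_{6}/(6)! × [f^{(5)}(43) − f^{(5)}(3)] = 1/30240 × (1.63256e-07 − 0.0987654) = -3.26605e-06.

S_3 ≈ 120.840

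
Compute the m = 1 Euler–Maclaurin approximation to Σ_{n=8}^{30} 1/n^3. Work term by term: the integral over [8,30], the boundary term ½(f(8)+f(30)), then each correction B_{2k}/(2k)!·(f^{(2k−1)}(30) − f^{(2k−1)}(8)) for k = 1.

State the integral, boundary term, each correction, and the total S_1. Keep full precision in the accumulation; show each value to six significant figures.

Integral: ∫_8^30 1/x^3 dx = 0.00725694.
Boundary: ½(f(8) + f(30)) = ½(0.00195312 + 3.70370e-05) = 0.000995081.
Running total after boundary: 0.00825203.
Order-1 term: 1/12 · (-3.70370e-06 − (-0.000732422)) = 6.07265e-05.

S_1 ≈ 0.00831275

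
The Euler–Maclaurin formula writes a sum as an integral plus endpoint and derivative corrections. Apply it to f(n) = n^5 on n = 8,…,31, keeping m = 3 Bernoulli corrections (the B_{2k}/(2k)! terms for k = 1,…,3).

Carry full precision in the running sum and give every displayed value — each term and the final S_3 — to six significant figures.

∫_8^31 x^5 dx evaluates to 1.47874e+08.
½[f(8) + f(31)] = ½[32768.0 + 2.86292e+07] = 1.43310e+07.
Integral + boundary = 1.62205e+08.
k=1: B_{2}/(2)! × [f^{(1)}(31) − f^{(1)}(8)] = 1/12 × (4.61760e+06 − 20480.0) = 383094.
Partial sum through k=1: 1.62588e+08.
k=2: B_{4}/(4)! × [f^{(3)}(31) − f^{(3)}(8)] = −1/720 × (57660.0 − 3840.00) = -74.7500.
Partial sum through k=2: 1.62588e+08.
k=3: B_{6}/(6)! × [f^{(5)}(31) − f^{(5)}(8)] = 1/30240 × (120.000 − 120.000) = 0.00000.

S_3 ≈ 1.62588e+08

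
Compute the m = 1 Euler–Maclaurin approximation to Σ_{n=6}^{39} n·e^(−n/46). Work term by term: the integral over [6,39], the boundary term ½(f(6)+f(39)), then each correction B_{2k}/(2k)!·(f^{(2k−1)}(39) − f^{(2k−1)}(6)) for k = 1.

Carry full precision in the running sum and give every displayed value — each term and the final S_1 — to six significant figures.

S_1 ≈ 435.590

∫_6^39 x·e^(−x/46) dx evaluates to 424.662.
Endpoint term: (f(6) + f(39))/2 = (5.26628 + 16.7055)/2 = 10.9859.
Running total after boundary: 435.648.
k=1: B_{2}/(2)! × [f^{(1)}(39) − f^{(1)}(6)] = 1/12 × (0.0651830 − 0.763229) = -0.0581705.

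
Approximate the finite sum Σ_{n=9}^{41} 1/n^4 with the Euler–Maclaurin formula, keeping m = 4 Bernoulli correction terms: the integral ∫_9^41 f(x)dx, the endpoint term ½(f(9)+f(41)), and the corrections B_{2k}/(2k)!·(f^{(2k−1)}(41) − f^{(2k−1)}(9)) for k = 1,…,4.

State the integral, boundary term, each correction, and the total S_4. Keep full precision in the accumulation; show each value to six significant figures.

S_4 ≈ 0.000534404

∫_9^41 1/x^4 dx evaluates to 0.000452411.
Endpoint term: (f(9) + f(41))/2 = (0.000152416 + 3.53887e-07)/2 = 7.63848e-05.
Integral + boundary = 0.000528796.
Correction k=1: B_{2}/2! · (f^{(1)}(41) − f^{(1)}(9)) = 1/12 · (-3.45256e-08 − (-6.77404e-05)) = 5.64215e-06.
Partial sum through k=1: 0.000534438.
Correction k=2: B_{4}/4! · (f^{(3)}(41) − f^{(3)}(9)) = −1/720 · (-6.16161e-10 − (-2.50890e-05)) = -3.48450e-08.
Partial sum through k=2: 0.000534403.
Correction k=3: B_{6}/6! · (f^{(5)}(41) − f^{(5)}(9)) = 1/30240 · (-2.05265e-11 − (-1.73455e-05)) = 5.73594e-10.
Partial sum through k=3: 0.000534404.
Correction k=4: B_{8}/8! · (f^{(7)}(41) − f^{(7)}(9)) = −1/1209600 · (-1.09898e-12 − (-1.92728e-05)) = -1.59332e-11.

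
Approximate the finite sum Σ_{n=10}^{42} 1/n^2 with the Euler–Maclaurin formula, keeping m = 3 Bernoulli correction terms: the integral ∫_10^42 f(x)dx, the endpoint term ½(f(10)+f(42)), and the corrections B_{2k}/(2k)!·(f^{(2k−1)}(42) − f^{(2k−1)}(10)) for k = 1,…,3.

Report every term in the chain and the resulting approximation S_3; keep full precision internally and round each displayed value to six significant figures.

∫_10^42 1/x^2 dx evaluates to 0.0761905.
Endpoint term: (f(10) + f(42))/2 = (0.0100000 + 0.000566893)/2 = 0.00528345.
Integral + boundary = 0.0814739.
Order-1 term: 1/12 · (-2.69949e-05 − (-0.00200000)) = 0.000164417.
Running total after k=1: 0.0816383.
Order-2 term: −1/720 · (-1.83639e-07 − (-0.000240000)) = -3.33078e-07.
Running total after k=2: 0.0816380.
Order-3 term: 1/30240 · (-3.12311e-09 − (-7.20000e-05)) = 2.38085e-09.

S_3 ≈ 0.0816380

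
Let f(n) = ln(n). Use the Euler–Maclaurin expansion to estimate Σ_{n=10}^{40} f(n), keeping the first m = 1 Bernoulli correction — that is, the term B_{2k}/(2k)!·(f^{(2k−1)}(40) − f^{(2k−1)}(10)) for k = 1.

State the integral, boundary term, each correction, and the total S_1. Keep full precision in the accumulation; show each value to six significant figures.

S_1 ≈ 97.5188

Integral: ∫_10^40 ln(x) dx = 94.5293.
Boundary: ½(f(10) + f(40)) = ½(2.30259 + 3.68888) = 2.99573.
Running total after boundary: 97.5251.
Order-1 term: 1/12 · (0.0250000 − 0.100000) = -0.00625000.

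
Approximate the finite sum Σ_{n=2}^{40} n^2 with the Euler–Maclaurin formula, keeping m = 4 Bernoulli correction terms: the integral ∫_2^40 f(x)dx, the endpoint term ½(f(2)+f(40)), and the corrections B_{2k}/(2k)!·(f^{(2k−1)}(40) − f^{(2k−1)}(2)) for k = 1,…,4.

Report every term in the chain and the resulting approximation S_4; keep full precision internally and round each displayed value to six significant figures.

S_4 ≈ 22139.0

The integral term ∫_2^40 x^2 dx = 21330.7.
Endpoint term: (f(2) + f(40))/2 = (4.00000 + 1600.00)/2 = 802.000.
Running total after boundary: 22132.7.
Order-1 term: 1/12 · (80.0000 − 4.00000) = 6.33333.
After k=1: 22139.0.
Order-2 term: −1/720 · (0.00000 − 0.00000) = 0.00000.
After k=2: 22139.0.
Order-3 term: 1/30240 · (0.00000 − 0.00000) = 0.00000.
After k=3: 22139.0.
Order-4 term: −1/1209600 · (0.00000 − 0.00000) = 0.00000.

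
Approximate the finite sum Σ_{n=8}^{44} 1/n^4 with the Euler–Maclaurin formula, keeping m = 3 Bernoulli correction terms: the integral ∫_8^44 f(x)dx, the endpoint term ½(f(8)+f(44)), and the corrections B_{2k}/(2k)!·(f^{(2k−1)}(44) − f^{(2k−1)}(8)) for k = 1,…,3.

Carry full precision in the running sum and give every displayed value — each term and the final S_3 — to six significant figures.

S_3 ≈ 0.000779425

Integral: ∫_8^44 1/x^4 dx = 0.000647129.
Endpoint term: (f(8) + f(44))/2 = (0.000244141 + 2.66802e-07)/2 = 0.000122204.
So far: 0.000769332.
Order-1 term: 1/12 · (-2.42547e-08 − (-0.000122070)) = 1.01705e-05.
Partial sum through k=1: 0.000779503.
Order-2 term: −1/720 · (-3.75848e-10 − (-5.72205e-05)) = -7.94723e-08.
Partial sum through k=2: 0.000779423.
Order-3 term: 1/30240 · (-1.08716e-11 − (-5.00679e-05)) = 1.65568e-09.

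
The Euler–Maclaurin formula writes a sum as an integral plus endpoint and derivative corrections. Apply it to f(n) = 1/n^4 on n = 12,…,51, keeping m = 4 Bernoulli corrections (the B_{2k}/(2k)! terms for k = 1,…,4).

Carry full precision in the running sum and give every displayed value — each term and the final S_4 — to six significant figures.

S_4 ≈ 0.000215909

∫_12^51 1/x^4 dx evaluates to 0.000190388.
Endpoint term: (f(12) + f(51))/2 = (4.82253e-05 + 1.47815e-07)/2 = 2.41866e-05.
Running total after boundary: 0.000214575.
k=1: B_{2}/(2)! × [f^{(1)}(51) − f^{(1)}(12)] = 1/12 × (-1.15934e-08 − (-1.60751e-05)) = 1.33863e-06.
Partial sum through k=1: 0.000215914.
k=2: B_{4}/(4)! × [f^{(3)}(51) − f^{(3)}(12)] = −1/720 × (-1.33718e-10 − (-3.34898e-06)) = -4.65118e-09.
Partial sum through k=2: 0.000215909.
k=3: B_{6}/(6)! × [f^{(5)}(51) − f^{(5)}(12)] = 1/30240 × (-2.87897e-12 − (-1.30238e-06)) = 4.30681e-11.
Partial sum through k=3: 0.000215909.
k=4: B_{8}/(8)! × [f^{(7)}(51) − f^{(7)}(12)] = −1/1209600 × (-9.96185e-14 − (-8.13988e-07)) = -6.72940e-13.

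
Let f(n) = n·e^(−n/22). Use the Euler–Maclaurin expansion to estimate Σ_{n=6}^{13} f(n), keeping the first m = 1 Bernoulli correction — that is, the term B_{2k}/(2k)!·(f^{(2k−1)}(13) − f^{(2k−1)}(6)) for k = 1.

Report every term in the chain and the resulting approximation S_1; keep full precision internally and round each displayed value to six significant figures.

The integral term ∫_6^13 x·e^(−x/22) dx = 42.5169.
Endpoint term: (f(6) + f(13))/2 = (4.56780 + 7.19971)/2 = 5.88375.
Running total after boundary: 48.4006.
k=1: B_{2}/(2)! × [f^{(1)}(13) − f^{(1)}(6)] = 1/12 × (0.226564 − 0.553673) = -0.0272591.

S_1 ≈ 48.3734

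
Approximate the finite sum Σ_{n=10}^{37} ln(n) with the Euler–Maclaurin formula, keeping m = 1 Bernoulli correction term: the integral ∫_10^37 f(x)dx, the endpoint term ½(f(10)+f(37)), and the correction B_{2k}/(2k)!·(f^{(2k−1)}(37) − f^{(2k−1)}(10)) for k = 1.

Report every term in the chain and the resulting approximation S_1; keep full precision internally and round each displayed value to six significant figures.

Integral: ∫_10^37 ln(x) dx = 83.5781.
Boundary: ½(f(10) + f(37)) = ½(2.30259 + 3.61092) = 2.95675.
Running total after boundary: 86.5349.
Order-1 term: 1/12 · (0.0270270 − 0.100000) = -0.00608108.

S_1 ≈ 86.5288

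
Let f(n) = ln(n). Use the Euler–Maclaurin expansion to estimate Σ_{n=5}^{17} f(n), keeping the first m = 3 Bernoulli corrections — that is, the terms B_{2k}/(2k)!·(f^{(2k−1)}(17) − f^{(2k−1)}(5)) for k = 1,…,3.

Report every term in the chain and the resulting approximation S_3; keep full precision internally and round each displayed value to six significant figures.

The integral term ∫_5^17 ln(x) dx = 28.1174.
½[f(5) + f(17)] = ½[1.60944 + 2.83321] = 2.22133.
So far: 30.3388.
k=1: B_{2}/(2)! × [f^{(1)}(17) − f^{(1)}(5)] = 1/12 × (0.0588235 − 0.200000) = -0.0117647.
Running total after k=1: 30.3270.
k=2: B_{4}/(4)! × [f^{(3)}(17) − f^{(3)}(5)] = −1/720 × (0.000407083 − 0.0160000) = 2.16568e-05.
Running total after k=2: 30.3270.
k=3: B_{6}/(6)! × [f^{(5)}(17) − f^{(5)}(5)] = 1/30240 × (1.69031e-05 − 0.00768000) = -2.53409e-07.

S_3 ≈ 30.3270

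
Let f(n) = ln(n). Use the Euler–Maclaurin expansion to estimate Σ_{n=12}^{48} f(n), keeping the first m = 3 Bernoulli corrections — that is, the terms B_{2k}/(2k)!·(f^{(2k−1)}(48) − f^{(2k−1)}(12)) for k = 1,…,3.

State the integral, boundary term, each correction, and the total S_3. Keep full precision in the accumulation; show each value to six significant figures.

∫_12^48 ln(x) dx evaluates to 119.999.
Endpoint term: (f(12) + f(48))/2 = (2.48491 + 3.87120)/2 = 3.17805.
So far: 123.177.
Correction k=1: B_{2}/2! · (f^{(1)}(48) − f^{(1)}(12)) = 1/12 · (0.0208333 − 0.0833333) = -0.00520833.
Partial sum through k=1: 123.172.
Correction k=2: B_{4}/4! · (f^{(3)}(48) − f^{(3)}(12)) = −1/720 · (1.80845e-05 − 0.00115741) = 1.58239e-06.
Partial sum through k=2: 123.172.
Correction k=3: B_{6}/6! · (f^{(5)}(48) − f^{(5)}(12)) = 1/30240 · (9.41901e-08 − 9.64506e-05) = -3.18639e-09.

S_3 ≈ 123.172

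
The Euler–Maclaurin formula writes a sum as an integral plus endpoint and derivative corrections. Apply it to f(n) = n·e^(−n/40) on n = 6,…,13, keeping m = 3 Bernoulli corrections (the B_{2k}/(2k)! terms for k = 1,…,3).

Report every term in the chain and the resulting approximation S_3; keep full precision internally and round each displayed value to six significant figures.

S_3 ≈ 59.2029

Integral: ∫_6^13 x·e^(−x/40) dx = 51.9447.
Endpoint term: (f(6) + f(13))/2 = (5.16425 + 9.39286)/2 = 7.27855.
So far: 59.2232.
k=1: B_{2}/(2)! × [f^{(1)}(13) − f^{(1)}(6)] = 1/12 × (0.487706 − 0.731602) = -0.0203247.
Running total after k=1: 59.2029.
k=2: B_{4}/(4)! × [f^{(3)}(13) − f^{(3)}(6)] = −1/720 × (0.00120798 − 0.00153314) = 4.51612e-07.
Running total after k=2: 59.2029.
k=3: B_{6}/(6)! × [f^{(5)}(13) − f^{(5)}(6)] = 1/30240 × (1.31946e-06 − 1.63064e-06) = -1.02903e-11.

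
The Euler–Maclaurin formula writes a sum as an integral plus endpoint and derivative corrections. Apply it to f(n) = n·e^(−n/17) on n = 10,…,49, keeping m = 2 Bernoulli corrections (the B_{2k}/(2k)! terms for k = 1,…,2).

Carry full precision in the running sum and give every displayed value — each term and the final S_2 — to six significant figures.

∫_10^49 x·e^(−x/17) dx evaluates to 192.050.
½[f(10) + f(49)] = ½[5.55306 + 2.74414] = 4.14860.
Running total after boundary: 196.199.
k=1: B_{2}/(2)! × [f^{(1)}(49) − f^{(1)}(10)] = 1/12 × (-0.105417 − 0.228656) = -0.0278394.
Running total after k=1: 196.171.
k=2: B_{4}/(4)! × [f^{(3)}(49) − f^{(3)}(10)] = −1/720 × (2.27978e-05 − 0.00463415) = 6.40465e-06.

S_2 ≈ 196.171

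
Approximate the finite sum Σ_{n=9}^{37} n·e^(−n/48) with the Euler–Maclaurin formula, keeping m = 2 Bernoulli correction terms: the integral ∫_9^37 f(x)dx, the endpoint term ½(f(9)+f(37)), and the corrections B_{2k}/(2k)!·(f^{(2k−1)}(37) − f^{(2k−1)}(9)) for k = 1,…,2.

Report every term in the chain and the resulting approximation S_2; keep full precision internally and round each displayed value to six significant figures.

Integral: ∫_9^37 x·e^(−x/48) dx = 380.704.
½[f(9) + f(37)] = ½[7.46126 + 17.1172] = 12.2892.
Integral + boundary = 392.993.
Correction k=1: B_{2}/2! · (f^{(1)}(37) − f^{(1)}(9)) = 1/12 · (0.106019 − 0.673586) = -0.0472973.
Partial sum through k=1: 392.946.
Correction k=2: B_{4}/4! · (f^{(3)}(37) − f^{(3)}(9)) = −1/720 · (0.000447601 − 0.00101200) = 7.83885e-07.

S_2 ≈ 392.946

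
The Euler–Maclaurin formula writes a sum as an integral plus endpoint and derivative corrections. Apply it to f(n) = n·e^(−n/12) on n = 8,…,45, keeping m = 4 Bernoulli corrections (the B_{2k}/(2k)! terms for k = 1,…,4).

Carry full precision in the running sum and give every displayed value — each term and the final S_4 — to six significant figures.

S_4 ≈ 109.697

∫_8^45 x·e^(−x/12) dx evaluates to 107.134.
Endpoint term: (f(8) + f(45))/2 = (4.10734 + 1.05830)/2 = 2.58282.
Running total after boundary: 109.717.
k=1: B_{2}/(2)! × [f^{(1)}(45) − f^{(1)}(8)] = 1/12 × (-0.0646738 − 0.171139) = -0.0196511.
Running total after k=1: 109.697.
k=2: B_{4}/(4)! × [f^{(3)}(45) − f^{(3)}(8)] = −1/720 × (-0.000122488 − 0.00831926) = 1.17246e-05.
Running total after k=2: 109.697.
k=3: B_{6}/(6)! × [f^{(5)}(45) − f^{(5)}(8)] = 1/30240 × (1.41769e-06 − 0.000107292) = -3.50114e-09.
Running total after k=3: 109.697.
k=4: B_{8}/(8)! × [f^{(7)}(45) − f^{(7)}(8)] = −1/1209600 × (2.55971e-08 − 1.08897e-06) = 8.79110e-13.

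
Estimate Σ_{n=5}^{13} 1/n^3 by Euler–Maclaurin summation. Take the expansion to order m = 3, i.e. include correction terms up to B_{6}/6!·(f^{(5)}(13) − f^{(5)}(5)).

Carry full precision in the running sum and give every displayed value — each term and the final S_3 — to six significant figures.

S_3 ≈ 0.0216551

∫_5^13 1/x^3 dx evaluates to 0.0170414.
Endpoint term: (f(5) + f(13))/2 = (0.00800000 + 0.000455166)/2 = 0.00422758.
Integral + boundary = 0.0212690.
k=1: B_{2}/(2)! × [f^{(1)}(13) − f^{(1)}(5)] = 1/12 × (-0.000105038 − (-0.00480000)) = 0.000391247.
After k=1: 0.0216602.
k=2: B_{4}/(4)! × [f^{(3)}(13) − f^{(3)}(5)] = −1/720 × (-1.24306e-05 − (-0.00384000)) = -5.31607e-06.
After k=2: 0.0216549.
k=3: B_{6}/(6)! × [f^{(5)}(13) − f^{(5)}(5)] = 1/30240 × (-3.08925e-06 − (-0.00645120)) = 2.13231e-07.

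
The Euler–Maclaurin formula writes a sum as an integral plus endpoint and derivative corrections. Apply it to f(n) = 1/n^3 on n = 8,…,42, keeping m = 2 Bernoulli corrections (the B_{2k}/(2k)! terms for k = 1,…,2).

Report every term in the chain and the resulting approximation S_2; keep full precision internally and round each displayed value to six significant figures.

The integral term ∫_8^42 1/x^3 dx = 0.00752905.
Boundary: ½(f(8) + f(42)) = ½(0.00195312 + 1.34975e-05) = 0.000983311.
Running total after boundary: 0.00851236.
Correction k=1: B_{2}/2! · (f^{(1)}(42) − f^{(1)}(8)) = 1/12 · (-9.64104e-07 − (-0.000732422)) = 6.09548e-05.
After k=1: 0.00857332.
Correction k=2: B_{4}/4! · (f^{(3)}(42) − f^{(3)}(8)) = −1/720 · (-1.09309e-08 − (-0.000228882)) = -3.17876e-07.

S_2 ≈ 0.00857300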